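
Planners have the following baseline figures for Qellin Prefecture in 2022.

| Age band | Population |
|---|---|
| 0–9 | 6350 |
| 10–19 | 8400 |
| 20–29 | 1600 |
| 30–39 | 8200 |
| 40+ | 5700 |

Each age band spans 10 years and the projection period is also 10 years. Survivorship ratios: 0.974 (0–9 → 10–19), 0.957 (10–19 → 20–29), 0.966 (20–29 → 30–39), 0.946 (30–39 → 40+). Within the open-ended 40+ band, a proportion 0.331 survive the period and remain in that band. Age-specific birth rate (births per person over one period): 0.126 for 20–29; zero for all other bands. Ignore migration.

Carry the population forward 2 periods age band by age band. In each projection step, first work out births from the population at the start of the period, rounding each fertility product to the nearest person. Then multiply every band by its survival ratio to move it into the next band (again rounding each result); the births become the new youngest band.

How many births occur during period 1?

202

Period 1:
Births: 1600 × 0.126 = 202
10–19: 6350 × 0.974 = 6185
20–29: 8400 × 0.957 = 8039
30–39: 1600 × 0.966 = 1546
40+: 8200 × 0.946 + 5700 × 0.331 = 7757 + 1887 = 9644
→ [202, 6185, 8039, 1546, 9644]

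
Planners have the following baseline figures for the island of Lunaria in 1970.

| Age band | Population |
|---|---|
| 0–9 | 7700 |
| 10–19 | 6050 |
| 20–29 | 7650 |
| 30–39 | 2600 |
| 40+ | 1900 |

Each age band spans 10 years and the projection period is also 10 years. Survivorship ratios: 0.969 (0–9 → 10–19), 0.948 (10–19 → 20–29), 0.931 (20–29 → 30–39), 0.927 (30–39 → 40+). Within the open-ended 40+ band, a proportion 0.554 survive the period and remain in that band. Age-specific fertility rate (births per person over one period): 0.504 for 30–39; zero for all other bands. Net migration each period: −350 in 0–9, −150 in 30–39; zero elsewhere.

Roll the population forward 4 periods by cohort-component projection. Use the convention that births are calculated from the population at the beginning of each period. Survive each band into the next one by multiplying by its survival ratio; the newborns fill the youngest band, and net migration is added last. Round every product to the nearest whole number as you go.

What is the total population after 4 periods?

Let band 1 be 0–9 through band 5 = 40+.
After projecting period 1:
Births: 2600 * 0.504 = 1310
Band 2: 7700 * 0.969 = 7461
Band 3: 6050 * 0.948 = 5735
Band 4: 7650 * 0.931 = 7122
Band 5: 2600 * 0.927 + 1900 * 0.554 = 2410 + 1053 = 3463
Net migration: Band 1 − 350 → 960; Band 4 − 150 → 6972
Population now: 0–9=960, 10–19=7461, 20–29=5735, 30–39=6972, 40+=3463
After projecting period 2:
Births: 6972 * 0.504 = 3514
Band 2: 960 * 0.969 = 930
Band 3: 7461 * 0.948 = 7073
Band 4: 5735 * 0.931 = 5339
Band 5: 6972 * 0.927 + 3463 * 0.554 = 6463 + 1919 = 8382
Net migration: Band 1 − 350 → 3164; Band 4 − 150 → 5189
Population now: 0–9=3164, 10–19=930, 20–29=7073, 30–39=5189, 40+=8382
After projecting period 3:
Births: 5189 * 0.504 = 2615
Band 2: 3164 * 0.969 = 3066
Band 3: 930 * 0.948 = 882
Band 4: 7073 * 0.931 = 6585
Band 5: 5189 * 0.927 + 8382 * 0.554 = 4810 + 4644 = 9454
Net migration: Band 1 − 350 → 2265; Band 4 − 150 → 6435
Population now: 0–9=2265, 10–19=3066, 20–29=882, 30–39=6435, 40+=9454
After projecting period 4:
Births: 6435 * 0.504 = 3243
Band 2: 2265 * 0.969 = 2195
Band 3: 3066 * 0.948 = 2907
Band 4: 882 * 0.931 = 821
Band 5: 6435 * 0.927 + 9454 * 0.554 = 5965 + 5238 = 11203
Net migration: Band 1 − 350 → 2893; Band 4 − 150 → 671
Population now: 0–9=2893, 10–19=2195, 20–29=2907, 30–39=671, 40+=11203
Total after period 4: 2893 + 2195 + 2907 + 671 + 11203 = 19869

19869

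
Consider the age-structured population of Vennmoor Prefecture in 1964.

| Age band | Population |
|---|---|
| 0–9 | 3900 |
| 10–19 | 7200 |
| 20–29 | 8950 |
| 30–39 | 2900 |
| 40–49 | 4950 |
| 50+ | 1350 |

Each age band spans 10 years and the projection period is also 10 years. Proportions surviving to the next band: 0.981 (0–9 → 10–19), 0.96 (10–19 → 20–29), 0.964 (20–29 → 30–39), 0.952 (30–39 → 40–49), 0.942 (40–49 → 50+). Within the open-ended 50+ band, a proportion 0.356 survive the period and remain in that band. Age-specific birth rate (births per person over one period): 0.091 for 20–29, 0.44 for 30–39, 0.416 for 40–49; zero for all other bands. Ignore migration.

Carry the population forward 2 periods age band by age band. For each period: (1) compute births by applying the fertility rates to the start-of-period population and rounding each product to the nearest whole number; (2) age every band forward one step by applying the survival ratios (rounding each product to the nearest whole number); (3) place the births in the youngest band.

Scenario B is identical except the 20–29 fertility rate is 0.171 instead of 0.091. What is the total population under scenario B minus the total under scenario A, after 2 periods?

1256

Call the groups 1 to 6, youngest first.
[period 1]
Births: 8950 * 0.091 = 814, 2900 * 0.44 = 1276, 4950 * 0.416 = 2059 → total 4149
Group 2: 3900 * 0.981 = 3826
Group 3: 7200 * 0.96 = 6912
Group 4: 8950 * 0.964 = 8628
Group 5: 2900 * 0.952 = 2761
Group 6: 4950 * 0.942 + 1350 * 0.356 = 4663 + 481 = 5144
→ [4149, 3826, 6912, 8628, 2761, 5144]
[period 2]
Births: 6912 * 0.091 = 629, 8628 * 0.44 = 3796, 2761 * 0.416 = 1149 → total 5574
Group 2: 4149 * 0.981 = 4070
Group 3: 3826 * 0.96 = 3673
Group 4: 6912 * 0.964 = 6663
Group 5: 8628 * 0.952 = 8214
Group 6: 2761 * 0.942 + 5144 * 0.356 = 2601 + 1831 = 4432
→ [5574, 4070, 3673, 6663, 8214, 4432]
Scenario A total after 2 periods: 32626
Scenario B projection —
[period 1]
Births: 8950 * 0.171 = 1530, 2900 * 0.44 = 1276, 4950 * 0.416 = 2059 → total 4865
Group 2: 3900 * 0.981 = 3826
Group 3: 7200 * 0.96 = 6912
Group 4: 8950 * 0.964 = 8628
Group 5: 2900 * 0.952 = 2761
Group 6: 4950 * 0.942 + 1350 * 0.356 = 4663 + 481 = 5144
→ [4865, 3826, 6912, 8628, 2761, 5144]
[period 2]
Births: 6912 * 0.171 = 1182, 8628 * 0.44 = 3796, 2761 * 0.416 = 1149 → total 6127
Group 2: 4865 * 0.981 = 4773
Group 3: 3826 * 0.96 = 3673
Group 4: 6912 * 0.964 = 6663
Group 5: 8628 * 0.952 = 8214
Group 6: 2761 * 0.942 + 5144 * 0.356 = 2601 + 1831 = 4432
→ [6127, 4773, 3673, 6663, 8214, 4432]
Scenario B total after 2 periods: 33882
Difference B − A = 33882 − 32626 = 1256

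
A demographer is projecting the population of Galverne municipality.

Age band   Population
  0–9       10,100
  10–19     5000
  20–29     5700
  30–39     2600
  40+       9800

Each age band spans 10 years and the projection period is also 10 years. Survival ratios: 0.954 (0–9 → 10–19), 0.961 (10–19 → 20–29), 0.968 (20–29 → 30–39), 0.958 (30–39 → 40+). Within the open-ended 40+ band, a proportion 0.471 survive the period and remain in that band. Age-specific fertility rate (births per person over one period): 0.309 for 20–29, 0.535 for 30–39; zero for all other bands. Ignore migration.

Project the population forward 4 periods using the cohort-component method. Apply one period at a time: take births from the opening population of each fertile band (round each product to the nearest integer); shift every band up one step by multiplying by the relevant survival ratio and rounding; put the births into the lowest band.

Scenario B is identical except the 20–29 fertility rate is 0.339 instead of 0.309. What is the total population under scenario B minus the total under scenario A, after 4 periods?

688

Call the groups 1 to 5, youngest first.
Period 1:
Births: 5700 * 0.309 = 1761, 2600 * 0.535 = 1391 — total 3152
Group 2: 10100 * 0.954 = 9635
Group 3: 5000 * 0.961 = 4805
Group 4: 5700 * 0.968 = 5518
Group 5: 2600 * 0.958 + 9800 * 0.471 = 2491 + 4616 = 7107
→ [3152, 9635, 4805, 5518, 7107]
Period 2:
Births: 4805 * 0.309 = 1485, 5518 * 0.535 = 2952 — total 4437
Group 2: 3152 * 0.954 = 3007
Group 3: 9635 * 0.961 = 9259
Group 4: 4805 * 0.968 = 4651
Group 5: 5518 * 0.958 + 7107 * 0.471 = 5286 + 3347 = 8633
→ [4437, 3007, 9259, 4651, 8633]
Period 3:
Births: 9259 * 0.309 = 2861, 4651 * 0.535 = 2488 — total 5349
Group 2: 4437 * 0.954 = 4233
Group 3: 3007 * 0.961 = 2890
Group 4: 9259 * 0.968 = 8963
Group 5: 4651 * 0.958 + 8633 * 0.471 = 4456 + 4066 = 8522
→ [5349, 4233, 2890, 8963, 8522]
Period 4:
Births: 2890 * 0.309 = 893, 8963 * 0.535 = 4795 — total 5688
Group 2: 5349 * 0.954 = 5103
Group 3: 4233 * 0.961 = 4068
Group 4: 2890 * 0.968 = 2798
Group 5: 8963 * 0.958 + 8522 * 0.471 = 8587 + 4014 = 12601
→ [5688, 5103, 4068, 2798, 12601]
Scenario A total after 4 periods: 30258
Scenario B projection —
Period 1:
Births: 5700 * 0.339 = 1932, 2600 * 0.535 = 1391 — total 3323
Group 2: 10100 * 0.954 = 9635
Group 3: 5000 * 0.961 = 4805
Group 4: 5700 * 0.968 = 5518
Group 5: 2600 * 0.958 + 9800 * 0.471 = 2491 + 4616 = 7107
→ [3323, 9635, 4805, 5518, 7107]
Period 2:
Births: 4805 * 0.339 = 1629, 5518 * 0.535 = 2952 — total 4581
Group 2: 3323 * 0.954 = 3170
Group 3: 9635 * 0.961 = 9259
Group 4: 4805 * 0.968 = 4651
Group 5: 5518 * 0.958 + 7107 * 0.471 = 5286 + 3347 = 8633
→ [4581, 3170, 9259, 4651, 8633]
Period 3:
Births: 9259 * 0.339 = 3139, 4651 * 0.535 = 2488 — total 5627
Group 2: 4581 * 0.954 = 4370
Group 3: 3170 * 0.961 = 3046
Group 4: 9259 * 0.968 = 8963
Group 5: 4651 * 0.958 + 8633 * 0.471 = 4456 + 4066 = 8522
→ [5627, 4370, 3046, 8963, 8522]
Period 4:
Births: 3046 * 0.339 = 1033, 8963 * 0.535 = 4795 — total 5828
Group 2: 5627 * 0.954 = 5368
Group 3: 4370 * 0.961 = 4200
Group 4: 3046 * 0.968 = 2949
Group 5: 8963 * 0.958 + 8522 * 0.471 = 8587 + 4014 = 12601
→ [5828, 5368, 4200, 2949, 12601]
Scenario B total after 4 periods: 30946
Difference B − A = 30946 − 30258 = 688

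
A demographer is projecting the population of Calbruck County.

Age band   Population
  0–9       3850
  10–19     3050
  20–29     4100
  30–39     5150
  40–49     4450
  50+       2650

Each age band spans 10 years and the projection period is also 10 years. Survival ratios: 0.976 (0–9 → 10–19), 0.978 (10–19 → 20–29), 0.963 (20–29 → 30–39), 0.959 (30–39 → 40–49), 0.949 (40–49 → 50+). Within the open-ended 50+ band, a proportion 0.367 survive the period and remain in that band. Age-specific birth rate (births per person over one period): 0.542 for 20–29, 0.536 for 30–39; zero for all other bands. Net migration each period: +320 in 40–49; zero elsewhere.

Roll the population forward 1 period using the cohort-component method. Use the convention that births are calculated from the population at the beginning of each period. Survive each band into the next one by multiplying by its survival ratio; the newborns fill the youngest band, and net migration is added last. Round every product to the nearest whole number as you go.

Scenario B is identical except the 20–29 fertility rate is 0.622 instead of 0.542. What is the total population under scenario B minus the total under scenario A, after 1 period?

After projecting period 1:
Births: 4100 * 0.542 = 2222  |  5150 * 0.536 = 2760 — total 4982
10–19: 3850 * 0.976 = 3758
20–29: 3050 * 0.978 = 2983
30–39: 4100 * 0.963 = 3948
40–49: 5150 * 0.959 = 4939
50+: 4450 * 0.949 + 2650 * 0.367 = 4223 + 973 = 5196
Net migration: 40–49 + 320 → 5259
Population now: 0–9=4982, 10–19=3758, 20–29=2983, 30–39=3948, 40–49=5259, 50+=5196
Scenario A total after 1 period: 26126
Scenario B projection —
After projecting period 1:
Births: 4100 * 0.622 = 2550  |  5150 * 0.536 = 2760 — total 5310
10–19: 3850 * 0.976 = 3758
20–29: 3050 * 0.978 = 2983
30–39: 4100 * 0.963 = 3948
40–49: 5150 * 0.959 = 4939
50+: 4450 * 0.949 + 2650 * 0.367 = 4223 + 973 = 5196
Net migration: 40–49 + 320 → 5259
Population now: 0–9=5310, 10–19=3758, 20–29=2983, 30–39=3948, 40–49=5259, 50+=5196
Scenario B total after 1 period: 26454
Difference B − A = 26454 − 26126 = 328

328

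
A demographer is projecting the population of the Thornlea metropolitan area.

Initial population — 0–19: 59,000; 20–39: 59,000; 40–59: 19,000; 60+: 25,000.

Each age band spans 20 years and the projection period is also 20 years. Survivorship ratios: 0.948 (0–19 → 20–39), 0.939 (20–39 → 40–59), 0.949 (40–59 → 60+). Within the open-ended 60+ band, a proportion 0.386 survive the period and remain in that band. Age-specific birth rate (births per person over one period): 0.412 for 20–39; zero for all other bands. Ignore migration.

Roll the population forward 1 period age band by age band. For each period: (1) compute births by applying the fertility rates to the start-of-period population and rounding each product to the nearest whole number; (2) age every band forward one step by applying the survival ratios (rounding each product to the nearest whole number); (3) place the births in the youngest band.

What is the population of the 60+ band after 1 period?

After projecting period 1:
Births: 59000 * 0.412 = 24308
20–39: 59000 * 0.948 = 55932
40–59: 59000 * 0.939 = 55401
60+: 19000 * 0.949 + 25000 * 0.386 = 18031 + 9650 = 27681
Population now: 0–19=24308, 20–39=55932, 40–59=55401, 60+=27681

27681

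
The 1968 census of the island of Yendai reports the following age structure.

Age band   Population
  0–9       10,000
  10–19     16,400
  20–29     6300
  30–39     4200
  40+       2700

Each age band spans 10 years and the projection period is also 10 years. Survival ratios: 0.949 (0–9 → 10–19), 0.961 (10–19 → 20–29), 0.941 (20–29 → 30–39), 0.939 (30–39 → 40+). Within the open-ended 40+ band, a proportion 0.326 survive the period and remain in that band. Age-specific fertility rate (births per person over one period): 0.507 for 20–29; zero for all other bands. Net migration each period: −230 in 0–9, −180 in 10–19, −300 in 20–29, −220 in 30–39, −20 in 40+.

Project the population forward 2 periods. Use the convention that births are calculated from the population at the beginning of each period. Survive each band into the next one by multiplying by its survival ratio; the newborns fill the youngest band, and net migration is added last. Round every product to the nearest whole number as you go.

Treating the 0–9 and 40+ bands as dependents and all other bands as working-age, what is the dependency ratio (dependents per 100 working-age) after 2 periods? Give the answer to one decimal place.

Call the bands 1 to 5, youngest first.
— Period 1 —
Births: 6300 × 0.507 = 3194
Band 2: 10000 × 0.949 = 9490
Band 3: 16400 × 0.961 = 15760
Band 4: 6300 × 0.941 = 5928
Band 5: 4200 × 0.939 + 2700 × 0.326 = 3944 + 880 = 4824
Net migration: Band 1 − 230 → 2964; Band 2 − 180 → 9310; Band 3 − 300 → 15460; Band 4 − 220 → 5708; Band 5 − 20 → 4804
→ [2964, 9310, 15460, 5708, 4804]
— Period 2 —
Births: 15460 × 0.507 = 7838
Band 2: 2964 × 0.949 = 2813
Band 3: 9310 × 0.961 = 8947
Band 4: 15460 × 0.941 = 14548
Band 5: 5708 × 0.939 + 4804 × 0.326 = 5360 + 1566 = 6926
Net migration: Band 1 − 230 → 7608; Band 2 − 180 → 2633; Band 3 − 300 → 8647; Band 4 − 220 → 14328; Band 5 − 20 → 6906
→ [7608, 2633, 8647, 14328, 6906]
Dependents (band 0–9 + band 40+) = 7608 + 6906 = 14514; working-age = 25608; ratio = 14514/25608 × 100 = 56.7

56.7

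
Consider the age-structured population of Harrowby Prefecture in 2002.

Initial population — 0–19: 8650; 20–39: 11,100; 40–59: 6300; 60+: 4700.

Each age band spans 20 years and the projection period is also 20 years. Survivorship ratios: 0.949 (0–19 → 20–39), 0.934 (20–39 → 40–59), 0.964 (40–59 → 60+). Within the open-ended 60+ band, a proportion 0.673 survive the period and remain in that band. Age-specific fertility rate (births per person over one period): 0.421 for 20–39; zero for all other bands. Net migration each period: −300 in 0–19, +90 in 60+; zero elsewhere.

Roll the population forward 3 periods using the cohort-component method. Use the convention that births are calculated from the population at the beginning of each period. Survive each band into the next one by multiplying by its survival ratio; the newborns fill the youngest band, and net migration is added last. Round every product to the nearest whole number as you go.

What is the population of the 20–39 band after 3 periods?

Call the bands 1 to 4, youngest first.
Period 1:
Births: 11100 * 0.421 = 4673
Band 2: 8650 * 0.949 = 8209
Band 3: 11100 * 0.934 = 10367
Band 4: 6300 * 0.964 + 4700 * 0.673 = 6073 + 3163 = 9236
Net migration: Band 1 − 300 → 4373; Band 4 + 90 → 9326
→ [4373, 8209, 10367, 9326]
Period 2:
Births: 8209 * 0.421 = 3456
Band 2: 4373 * 0.949 = 4150
Band 3: 8209 * 0.934 = 7667
Band 4: 10367 * 0.964 + 9326 * 0.673 = 9994 + 6276 = 16270
Net migration: Band 1 − 300 → 3156; Band 4 + 90 → 16360
→ [3156, 4150, 7667, 16360]
Period 3:
Births: 4150 * 0.421 = 1747
Band 2: 3156 * 0.949 = 2995
Band 3: 4150 * 0.934 = 3876
Band 4: 7667 * 0.964 + 16360 * 0.673 = 7391 + 11010 = 18401
Net migration: Band 1 − 300 → 1447; Band 4 + 90 → 18491
→ [1447, 2995, 3876, 18491]

2995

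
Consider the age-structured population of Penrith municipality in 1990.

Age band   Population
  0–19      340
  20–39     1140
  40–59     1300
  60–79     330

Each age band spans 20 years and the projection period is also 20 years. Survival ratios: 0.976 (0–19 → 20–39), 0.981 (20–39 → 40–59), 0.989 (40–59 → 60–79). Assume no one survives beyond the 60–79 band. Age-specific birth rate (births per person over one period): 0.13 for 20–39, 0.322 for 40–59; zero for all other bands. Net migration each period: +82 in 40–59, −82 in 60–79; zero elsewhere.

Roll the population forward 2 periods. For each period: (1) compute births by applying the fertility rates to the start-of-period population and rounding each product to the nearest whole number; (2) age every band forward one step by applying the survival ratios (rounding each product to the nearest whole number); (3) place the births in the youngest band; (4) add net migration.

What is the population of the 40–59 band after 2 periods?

408

Numbering the groups 1..4 from youngest to oldest:
— Period 1 —
Births: 1140 × 0.13 = 148 ; 1300 × 0.322 = 419 — total 567
Group 2: 340 × 0.976 = 332
Group 3: 1140 × 0.981 = 1118
Group 4: 1300 × 0.989 = 1286
Net migration: Group 3 + 82 → 1200; Group 4 − 82 → 1204
→ [567, 332, 1200, 1204]
— Period 2 —
Births: 332 × 0.13 = 43 ; 1200 × 0.322 = 386 — total 429
Group 2: 567 × 0.976 = 553
Group 3: 332 × 0.981 = 326
Group 4: 1200 × 0.989 = 1187
Net migration: Group 3 + 82 → 408; Group 4 − 82 → 1105
→ [429, 553, 408, 1105]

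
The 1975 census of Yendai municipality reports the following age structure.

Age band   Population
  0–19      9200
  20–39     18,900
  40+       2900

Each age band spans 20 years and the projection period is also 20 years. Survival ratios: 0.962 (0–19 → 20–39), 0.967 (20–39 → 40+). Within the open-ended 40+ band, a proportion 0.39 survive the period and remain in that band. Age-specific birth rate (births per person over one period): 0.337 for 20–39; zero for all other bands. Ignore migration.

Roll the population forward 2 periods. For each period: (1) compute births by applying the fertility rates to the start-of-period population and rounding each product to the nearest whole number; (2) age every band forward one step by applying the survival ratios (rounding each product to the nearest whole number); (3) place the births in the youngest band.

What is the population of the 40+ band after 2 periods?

Period 1:
Births: 18900 * 0.337 = 6369
20–39: 9200 * 0.962 = 8850
40+: 18900 * 0.967 + 2900 * 0.39 = 18276 + 1131 = 19407
→ [6369, 8850, 19407]
Period 2:
Births: 8850 * 0.337 = 2982
20–39: 6369 * 0.962 = 6127
40+: 8850 * 0.967 + 19407 * 0.39 = 8558 + 7569 = 16127
→ [2982, 6127, 16127]

16127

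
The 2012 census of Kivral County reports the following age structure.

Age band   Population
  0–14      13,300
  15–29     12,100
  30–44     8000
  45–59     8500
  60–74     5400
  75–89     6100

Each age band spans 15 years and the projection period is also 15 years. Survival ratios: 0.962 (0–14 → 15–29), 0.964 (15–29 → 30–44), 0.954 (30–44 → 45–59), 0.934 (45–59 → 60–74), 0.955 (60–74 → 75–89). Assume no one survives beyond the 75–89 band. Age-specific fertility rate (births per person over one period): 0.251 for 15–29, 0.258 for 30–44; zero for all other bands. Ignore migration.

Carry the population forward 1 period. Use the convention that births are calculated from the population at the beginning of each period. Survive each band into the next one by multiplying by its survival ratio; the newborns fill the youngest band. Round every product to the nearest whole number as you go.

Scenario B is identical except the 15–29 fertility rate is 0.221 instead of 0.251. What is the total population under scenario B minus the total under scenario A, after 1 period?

-363

— Period 1 —
Births: 12100 × 0.251 = 3037  |  8000 × 0.258 = 2064 — total 5101
15–29: 13300 × 0.962 = 12795
30–44: 12100 × 0.964 = 11664
45–59: 8000 × 0.954 = 7632
60–74: 8500 × 0.934 = 7939
75–89: 5400 × 0.955 = 5157
Population now: 0–14=5101, 15–29=12795, 30–44=11664, 45–59=7632, 60–74=7939, 75–89=5157
Scenario A total after 1 period: 50288
Scenario B projection —
— Period 1 —
Births: 12100 × 0.221 = 2674  |  8000 × 0.258 = 2064 — total 4738
15–29: 13300 × 0.962 = 12795
30–44: 12100 × 0.964 = 11664
45–59: 8000 × 0.954 = 7632
60–74: 8500 × 0.934 = 7939
75–89: 5400 × 0.955 = 5157
Population now: 0–14=4738, 15–29=12795, 30–44=11664, 45–59=7632, 60–74=7939, 75–89=5157
Scenario B total after 1 period: 49925
Difference B − A = 49925 − 50288 = -363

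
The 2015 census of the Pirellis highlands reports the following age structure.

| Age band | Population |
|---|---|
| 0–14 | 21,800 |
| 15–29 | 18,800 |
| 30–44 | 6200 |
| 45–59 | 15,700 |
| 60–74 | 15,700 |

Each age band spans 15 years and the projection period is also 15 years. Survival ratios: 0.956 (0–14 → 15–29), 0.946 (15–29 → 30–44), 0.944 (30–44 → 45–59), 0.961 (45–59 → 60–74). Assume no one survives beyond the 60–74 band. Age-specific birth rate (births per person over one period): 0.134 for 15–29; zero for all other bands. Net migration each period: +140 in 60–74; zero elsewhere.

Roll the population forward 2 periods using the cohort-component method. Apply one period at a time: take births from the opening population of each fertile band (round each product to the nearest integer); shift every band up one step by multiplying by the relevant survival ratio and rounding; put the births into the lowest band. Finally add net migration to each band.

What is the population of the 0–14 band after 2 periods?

2793

Numbering the groups 1..5 from youngest to oldest:
After projecting period 1:
Births: 18800 × 0.134 = 2519
Group 2: 21800 × 0.956 = 20841
Group 3: 18800 × 0.946 = 17785
Group 4: 6200 × 0.944 = 5853
Group 5: 15700 × 0.961 = 15088
Net migration: Group 5 + 140 → 15228
Population now: 0–14=2519, 15–29=20841, 30–44=17785, 45–59=5853, 60–74=15228
After projecting period 2:
Births: 20841 × 0.134 = 2793
Group 2: 2519 × 0.956 = 2408
Group 3: 20841 × 0.946 = 19716
Group 4: 17785 × 0.944 = 16789
Group 5: 5853 × 0.961 = 5625
Net migration: Group 5 + 140 → 5765
Population now: 0–14=2793, 15–29=2408, 30–44=19716, 45–59=16789, 60–74=5765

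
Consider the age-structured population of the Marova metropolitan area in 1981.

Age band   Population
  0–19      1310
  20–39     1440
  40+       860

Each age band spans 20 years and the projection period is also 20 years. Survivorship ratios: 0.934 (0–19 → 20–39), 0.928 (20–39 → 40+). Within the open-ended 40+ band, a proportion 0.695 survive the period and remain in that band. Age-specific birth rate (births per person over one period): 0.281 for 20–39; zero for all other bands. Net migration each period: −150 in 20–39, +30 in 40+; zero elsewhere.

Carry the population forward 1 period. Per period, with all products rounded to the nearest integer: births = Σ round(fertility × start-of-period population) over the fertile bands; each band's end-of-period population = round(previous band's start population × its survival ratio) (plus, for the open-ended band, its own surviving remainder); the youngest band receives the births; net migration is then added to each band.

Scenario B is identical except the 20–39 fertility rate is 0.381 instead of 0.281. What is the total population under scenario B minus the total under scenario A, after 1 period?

— Period 1 —
Births: 1440 × 0.281 = 405
20–39: 1310 × 0.934 = 1224
40+: 1440 × 0.928 + 860 × 0.695 = 1336 + 598 = 1934
Net migration: 20–39 − 150 → 1074; 40+ + 30 → 1964
Giving 405 / 1074 / 1964.
Scenario A total after 1 period: 3443
Scenario B projection —
— Period 1 —
Births: 1440 × 0.381 = 549
20–39: 1310 × 0.934 = 1224
40+: 1440 × 0.928 + 860 × 0.695 = 1336 + 598 = 1934
Net migration: 20–39 − 150 → 1074; 40+ + 30 → 1964
Giving 549 / 1074 / 1964.
Scenario B total after 1 period: 3587
Difference B − A = 3587 − 3443 = 144

144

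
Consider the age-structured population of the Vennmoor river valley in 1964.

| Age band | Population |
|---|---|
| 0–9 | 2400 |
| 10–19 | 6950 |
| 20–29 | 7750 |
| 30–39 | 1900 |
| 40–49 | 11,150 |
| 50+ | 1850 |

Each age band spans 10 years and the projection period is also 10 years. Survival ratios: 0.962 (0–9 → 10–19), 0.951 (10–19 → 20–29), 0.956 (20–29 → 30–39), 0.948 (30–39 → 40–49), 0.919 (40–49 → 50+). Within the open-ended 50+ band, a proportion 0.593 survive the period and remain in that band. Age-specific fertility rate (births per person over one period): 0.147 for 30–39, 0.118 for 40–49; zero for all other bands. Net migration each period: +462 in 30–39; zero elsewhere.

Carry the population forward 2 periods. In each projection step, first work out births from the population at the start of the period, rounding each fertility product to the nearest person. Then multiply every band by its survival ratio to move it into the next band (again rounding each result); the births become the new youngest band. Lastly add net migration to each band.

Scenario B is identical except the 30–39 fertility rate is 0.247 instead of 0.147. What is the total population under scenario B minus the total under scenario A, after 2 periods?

970

— Period 1 —
Births: 1900 * 0.147 = 279 ; 11150 * 0.118 = 1316 → total 1595
10–19: 2400 * 0.962 = 2309
20–29: 6950 * 0.951 = 6609
30–39: 7750 * 0.956 = 7409
40–49: 1900 * 0.948 = 1801
50+: 11150 * 0.919 + 1850 * 0.593 = 10247 + 1097 = 11344
Net migration: 30–39 + 462 → 7871
End of period: [1595, 2309, 6609, 7871, 1801, 11344]
— Period 2 —
Births: 7871 * 0.147 = 1157 ; 1801 * 0.118 = 213 → total 1370
10–19: 1595 * 0.962 = 1534
20–29: 2309 * 0.951 = 2196
30–39: 6609 * 0.956 = 6318
40–49: 7871 * 0.948 = 7462
50+: 1801 * 0.919 + 11344 * 0.593 = 1655 + 6727 = 8382
Net migration: 30–39 + 462 → 6780
End of period: [1370, 1534, 2196, 6780, 7462, 8382]
Scenario A total after 2 periods: 27724
Scenario B projection —
— Period 1 —
Births: 1900 * 0.247 = 469 ; 11150 * 0.118 = 1316 → total 1785
10–19: 2400 * 0.962 = 2309
20–29: 6950 * 0.951 = 6609
30–39: 7750 * 0.956 = 7409
40–49: 1900 * 0.948 = 1801
50+: 11150 * 0.919 + 1850 * 0.593 = 10247 + 1097 = 11344
Net migration: 30–39 + 462 → 7871
End of period: [1785, 2309, 6609, 7871, 1801, 11344]
— Period 2 —
Births: 7871 * 0.247 = 1944 ; 1801 * 0.118 = 213 → total 2157
10–19: 1785 * 0.962 = 1717
20–29: 2309 * 0.951 = 2196
30–39: 6609 * 0.956 = 6318
40–49: 7871 * 0.948 = 7462
50+: 1801 * 0.919 + 11344 * 0.593 = 1655 + 6727 = 8382
Net migration: 30–39 + 462 → 6780
End of period: [2157, 1717, 2196, 6780, 7462, 8382]
Scenario B total after 2 periods: 28694
Difference B − A = 28694 − 27724 = 970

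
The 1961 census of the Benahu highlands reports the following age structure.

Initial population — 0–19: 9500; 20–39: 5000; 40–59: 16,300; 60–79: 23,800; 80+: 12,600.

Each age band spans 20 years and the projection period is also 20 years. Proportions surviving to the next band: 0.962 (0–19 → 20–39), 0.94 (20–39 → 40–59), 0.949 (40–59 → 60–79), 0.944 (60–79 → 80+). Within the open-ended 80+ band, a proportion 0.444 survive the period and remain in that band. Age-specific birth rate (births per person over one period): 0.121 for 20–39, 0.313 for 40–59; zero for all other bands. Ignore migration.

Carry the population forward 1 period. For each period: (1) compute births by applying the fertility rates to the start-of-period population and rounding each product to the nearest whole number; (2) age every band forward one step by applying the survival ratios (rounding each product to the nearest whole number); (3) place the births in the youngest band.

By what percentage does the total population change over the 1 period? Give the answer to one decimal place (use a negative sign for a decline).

(Bands numbered youngest = 1 to oldest = 5.)
Period 1.
Births: 5000 × 0.121 = 605, 16300 × 0.313 = 5102 ⇒ total 5707
Band 2: 9500 × 0.962 = 9139
Band 3: 5000 × 0.94 = 4700
Band 4: 16300 × 0.949 = 15469
Band 5: 23800 × 0.944 + 12600 × 0.444 = 22467 + 5594 = 28061
Population now: 0–19=5707, 20–39=9139, 40–59=4700, 60–79=15469, 80+=28061
Total: 67200 → 63076; change = -4124; percentage change = -6.1%

-6.1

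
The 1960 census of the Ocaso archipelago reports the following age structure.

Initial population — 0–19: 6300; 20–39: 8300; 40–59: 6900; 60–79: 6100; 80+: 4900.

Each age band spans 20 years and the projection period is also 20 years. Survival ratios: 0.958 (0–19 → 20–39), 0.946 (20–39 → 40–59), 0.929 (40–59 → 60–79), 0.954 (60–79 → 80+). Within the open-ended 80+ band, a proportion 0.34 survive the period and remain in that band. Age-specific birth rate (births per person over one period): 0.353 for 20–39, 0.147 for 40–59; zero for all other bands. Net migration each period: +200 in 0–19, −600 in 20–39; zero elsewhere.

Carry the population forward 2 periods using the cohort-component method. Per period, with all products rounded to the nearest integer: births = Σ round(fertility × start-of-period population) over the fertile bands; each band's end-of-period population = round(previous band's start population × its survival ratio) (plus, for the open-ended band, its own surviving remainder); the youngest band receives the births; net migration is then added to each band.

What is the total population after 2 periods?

Let group 1 be 0–19 through group 5 = 80+.
— Period 1 —
Births: 8300 × 0.353 = 2930  |  6900 × 0.147 = 1014 → 3944
Group 2: 6300 × 0.958 = 6035
Group 3: 8300 × 0.946 = 7852
Group 4: 6900 × 0.929 = 6410
Group 5: 6100 × 0.954 + 4900 × 0.34 = 5819 + 1666 = 7485
Net migration: Group 1 + 200 → 4144; Group 2 − 600 → 5435
Giving 4144 / 5435 / 7852 / 6410 / 7485.
— Period 2 —
Births: 5435 × 0.353 = 1919  |  7852 × 0.147 = 1154 → 3073
Group 2: 4144 × 0.958 = 3970
Group 3: 5435 × 0.946 = 5142
Group 4: 7852 × 0.929 = 7295
Group 5: 6410 × 0.954 + 7485 × 0.34 = 6115 + 2545 = 8660
Net migration: Group 1 + 200 → 3273; Group 2 − 600 → 3370
Giving 3273 / 3370 / 5142 / 7295 / 8660.
Total after period 2: 3273 + 3370 + 5142 + 7295 + 8660 = 27740

27740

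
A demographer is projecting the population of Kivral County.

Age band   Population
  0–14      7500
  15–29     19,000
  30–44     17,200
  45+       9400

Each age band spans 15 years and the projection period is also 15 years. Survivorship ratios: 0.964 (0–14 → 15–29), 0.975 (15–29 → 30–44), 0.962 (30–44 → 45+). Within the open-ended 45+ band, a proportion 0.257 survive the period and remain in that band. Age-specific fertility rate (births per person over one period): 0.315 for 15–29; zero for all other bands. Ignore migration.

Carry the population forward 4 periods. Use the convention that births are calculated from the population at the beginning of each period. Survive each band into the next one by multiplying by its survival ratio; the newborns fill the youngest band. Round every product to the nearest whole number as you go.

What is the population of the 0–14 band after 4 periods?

691

— Period 1 —
Births: 19000 * 0.315 = 5985
15–29: 7500 * 0.964 = 7230
30–44: 19000 * 0.975 = 18525
45+: 17200 * 0.962 + 9400 * 0.257 = 16546 + 2416 = 18962
→ [5985, 7230, 18525, 18962]
— Period 2 —
Births: 7230 * 0.315 = 2277
15–29: 5985 * 0.964 = 5770
30–44: 7230 * 0.975 = 7049
45+: 18525 * 0.962 + 18962 * 0.257 = 17821 + 4873 = 22694
→ [2277, 5770, 7049, 22694]
— Period 3 —
Births: 5770 * 0.315 = 1818
15–29: 2277 * 0.964 = 2195
30–44: 5770 * 0.975 = 5626
45+: 7049 * 0.962 + 22694 * 0.257 = 6781 + 5832 = 12613
→ [1818, 2195, 5626, 12613]
— Period 4 —
Births: 2195 * 0.315 = 691
15–29: 1818 * 0.964 = 1753
30–44: 2195 * 0.975 = 2140
45+: 5626 * 0.962 + 12613 * 0.257 = 5412 + 3242 = 8654
→ [691, 1753, 2140, 8654]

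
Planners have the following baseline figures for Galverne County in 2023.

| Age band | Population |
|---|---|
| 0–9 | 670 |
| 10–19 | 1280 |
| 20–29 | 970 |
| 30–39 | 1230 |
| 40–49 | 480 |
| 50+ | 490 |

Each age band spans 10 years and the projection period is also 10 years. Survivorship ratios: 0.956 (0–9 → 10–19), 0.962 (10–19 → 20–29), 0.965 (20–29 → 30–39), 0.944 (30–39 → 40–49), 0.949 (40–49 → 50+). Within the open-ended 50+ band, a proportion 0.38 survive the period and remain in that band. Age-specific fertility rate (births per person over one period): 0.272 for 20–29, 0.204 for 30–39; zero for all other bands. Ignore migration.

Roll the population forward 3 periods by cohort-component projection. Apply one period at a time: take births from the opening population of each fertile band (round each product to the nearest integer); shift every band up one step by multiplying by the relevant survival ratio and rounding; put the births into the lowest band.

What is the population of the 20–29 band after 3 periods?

473

[period 1]
Births: 970 * 0.272 = 264, 1230 * 0.204 = 251 → 515
10–19: 670 * 0.956 = 641
20–29: 1280 * 0.962 = 1231
30–39: 970 * 0.965 = 936
40–49: 1230 * 0.944 = 1161
50+: 480 * 0.949 + 490 * 0.38 = 456 + 186 = 642
Population now: 0–9=515, 10–19=641, 20–29=1231, 30–39=936, 40–49=1161, 50+=642
[period 2]
Births: 1231 * 0.272 = 335, 936 * 0.204 = 191 → 526
10–19: 515 * 0.956 = 492
20–29: 641 * 0.962 = 617
30–39: 1231 * 0.965 = 1188
40–49: 936 * 0.944 = 884
50+: 1161 * 0.949 + 642 * 0.38 = 1102 + 244 = 1346
Population now: 0–9=526, 10–19=492, 20–29=617, 30–39=1188, 40–49=884, 50+=1346
[period 3]
Births: 617 * 0.272 = 168, 1188 * 0.204 = 242 → 410
10–19: 526 * 0.956 = 503
20–29: 492 * 0.962 = 473
30–39: 617 * 0.965 = 595
40–49: 1188 * 0.944 = 1121
50+: 884 * 0.949 + 1346 * 0.38 = 839 + 511 = 1350
Population now: 0–9=410, 10–19=503, 20–29=473, 30–39=595, 40–49=1121, 50+=1350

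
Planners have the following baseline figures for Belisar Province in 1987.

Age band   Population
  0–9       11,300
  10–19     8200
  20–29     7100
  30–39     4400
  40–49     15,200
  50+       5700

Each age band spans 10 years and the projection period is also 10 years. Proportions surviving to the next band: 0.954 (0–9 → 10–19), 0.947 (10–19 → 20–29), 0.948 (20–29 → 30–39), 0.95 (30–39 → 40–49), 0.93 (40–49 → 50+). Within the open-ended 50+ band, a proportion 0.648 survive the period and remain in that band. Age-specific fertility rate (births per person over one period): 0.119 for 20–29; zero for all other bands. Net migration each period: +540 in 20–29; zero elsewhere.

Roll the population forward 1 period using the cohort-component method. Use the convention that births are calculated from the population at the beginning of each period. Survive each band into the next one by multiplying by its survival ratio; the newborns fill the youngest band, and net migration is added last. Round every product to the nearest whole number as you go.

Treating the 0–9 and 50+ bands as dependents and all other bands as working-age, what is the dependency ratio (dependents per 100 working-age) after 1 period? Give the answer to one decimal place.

62.3

Call the groups 1 to 6, youngest first.
Period 1:
Births: 7100 × 0.119 = 845
Group 2: 11300 × 0.954 = 10780
Group 3: 8200 × 0.947 = 7765
Group 4: 7100 × 0.948 = 6731
Group 5: 4400 × 0.95 = 4180
Group 6: 15200 × 0.93 + 5700 × 0.648 = 14136 + 3694 = 17830
Net migration: Group 3 + 540 → 8305
Giving 845 / 10780 / 8305 / 6731 / 4180 / 17830.
Dependents (band 0–9 + band 50+) = 845 + 17830 = 18675; working-age = 29996; ratio = 18675/29996 × 100 = 62.3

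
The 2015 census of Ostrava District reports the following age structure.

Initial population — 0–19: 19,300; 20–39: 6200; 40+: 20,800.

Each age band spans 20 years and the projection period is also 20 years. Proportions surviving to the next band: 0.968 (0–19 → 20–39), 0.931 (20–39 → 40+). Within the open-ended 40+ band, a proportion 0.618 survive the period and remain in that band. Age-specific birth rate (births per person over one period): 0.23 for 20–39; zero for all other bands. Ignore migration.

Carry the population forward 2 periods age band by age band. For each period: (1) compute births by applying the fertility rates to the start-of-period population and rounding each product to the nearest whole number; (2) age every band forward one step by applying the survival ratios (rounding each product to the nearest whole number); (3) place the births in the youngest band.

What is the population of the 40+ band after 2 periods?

28904

[period 1]
Births: 6200 × 0.23 = 1426
20–39: 19300 × 0.968 = 18682
40+: 6200 × 0.931 + 20800 × 0.618 = 5772 + 12854 = 18626
End of period: [1426, 18682, 18626]
[period 2]
Births: 18682 × 0.23 = 4297
20–39: 1426 × 0.968 = 1380
40+: 18682 × 0.931 + 18626 × 0.618 = 17393 + 11511 = 28904
End of period: [4297, 1380, 28904]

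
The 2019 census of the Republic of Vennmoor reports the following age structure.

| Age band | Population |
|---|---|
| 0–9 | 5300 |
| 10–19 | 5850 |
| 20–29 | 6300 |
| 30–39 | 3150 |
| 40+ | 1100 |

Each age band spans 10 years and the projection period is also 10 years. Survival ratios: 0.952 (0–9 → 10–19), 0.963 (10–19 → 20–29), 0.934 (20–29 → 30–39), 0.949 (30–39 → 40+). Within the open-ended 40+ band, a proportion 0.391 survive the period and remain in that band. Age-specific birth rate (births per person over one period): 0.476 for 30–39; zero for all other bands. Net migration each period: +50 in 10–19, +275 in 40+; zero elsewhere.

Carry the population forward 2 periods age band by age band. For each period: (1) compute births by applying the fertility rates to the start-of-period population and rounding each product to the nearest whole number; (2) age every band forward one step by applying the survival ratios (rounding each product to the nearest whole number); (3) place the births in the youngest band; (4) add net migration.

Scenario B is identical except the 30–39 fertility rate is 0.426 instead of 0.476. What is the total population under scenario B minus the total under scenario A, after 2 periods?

— Period 1 —
Births: 3150 * 0.476 = 1499
10–19: 5300 * 0.952 = 5046
20–29: 5850 * 0.963 = 5634
30–39: 6300 * 0.934 = 5884
40+: 3150 * 0.949 + 1100 * 0.391 = 2989 + 430 = 3419
Net migration: 10–19 + 50 → 5096; 40+ + 275 → 3694
→ [1499, 5096, 5634, 5884, 3694]
— Period 2 —
Births: 5884 * 0.476 = 2801
10–19: 1499 * 0.952 = 1427
20–29: 5096 * 0.963 = 4907
30–39: 5634 * 0.934 = 5262
40+: 5884 * 0.949 + 3694 * 0.391 = 5584 + 1444 = 7028
Net migration: 10–19 + 50 → 1477; 40+ + 275 → 7303
→ [2801, 1477, 4907, 5262, 7303]
Scenario A total after 2 periods: 21750
Scenario B projection —
— Period 1 —
Births: 3150 * 0.426 = 1342
10–19: 5300 * 0.952 = 5046
20–29: 5850 * 0.963 = 5634
30–39: 6300 * 0.934 = 5884
40+: 3150 * 0.949 + 1100 * 0.391 = 2989 + 430 = 3419
Net migration: 10–19 + 50 → 5096; 40+ + 275 → 3694
→ [1342, 5096, 5634, 5884, 3694]
— Period 2 —
Births: 5884 * 0.426 = 2507
10–19: 1342 * 0.952 = 1278
20–29: 5096 * 0.963 = 4907
30–39: 5634 * 0.934 = 5262
40+: 5884 * 0.949 + 3694 * 0.391 = 5584 + 1444 = 7028
Net migration: 10–19 + 50 → 1328; 40+ + 275 → 7303
→ [2507, 1328, 4907, 5262, 7303]
Scenario B total after 2 periods: 21307
Difference B − A = 21307 − 21750 = -443

-443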